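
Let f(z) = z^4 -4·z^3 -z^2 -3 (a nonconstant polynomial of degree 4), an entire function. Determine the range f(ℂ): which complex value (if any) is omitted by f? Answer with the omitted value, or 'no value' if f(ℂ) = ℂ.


Little Picard bounds the complement of f(ℂ) to at most one point.
For every w ∈ ℂ, the equation p(z) − w = 0 is a nonconstant polynomial in z and hence has at least one root by the fundamental theorem of algebra. So p is surjective onto ℂ, omitting no value.

Omitted value: no value.


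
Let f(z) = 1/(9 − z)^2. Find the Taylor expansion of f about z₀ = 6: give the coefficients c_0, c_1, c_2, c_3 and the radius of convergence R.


Let w = z − z₀, so z = z₀ + w.
Then 9 − z = 9 − (z₀ + w) = (9 − z₀) − w = 3 − w.
f(z) = 1/(3 − w)^2 = (1/(3)^2) · (1 − w/(3))^{−2}.
By the binomial series (1−u)^{−2} = Σ_{n≥0} C(n+1, 1) u^n for |u|<1, with u = w/(3):
  c_n = C(n+1, 1) / (3)^(n+2).
  c_0 = 1/(3)^2 = 1/9.
  c_1 = 2/(3)^3 = 2/27.
  c_2 = 3/(3)^4 = 1/27.
  c_3 = 4/(3)^5 = 4/243.
The series is valid for |w/d| < 1, i.e. |z − z₀| < |d|.
Radius of convergence: R = |9 − z₀| = |3| = 3 (distance from z₀ to the singularity z = 9).

c_0 = 1/9, c_1 = 2/27, c_2 = 1/27, c_3 = 4/243; R = 3.


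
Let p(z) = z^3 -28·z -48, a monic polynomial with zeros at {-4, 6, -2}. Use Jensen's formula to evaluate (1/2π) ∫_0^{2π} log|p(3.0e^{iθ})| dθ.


Zeros: -4, -2, 6; r = 3.0.
Inside |z| < r: -2. Outside (|z| ≥ r): -4, 6.
p(0) = -48, so log|p(0)| = log(48) = 3.8712.
Apply Jensen: I(r) = log|p(0)| + Σ_k log(r/|z_k|), summed over zeros inside |z| < r.
  log(r/|z_k|) for z_k = -2: log(3.0/2) = 0.4055
  Outside zeros (-4, 6) contribute nothing to the Jensen sum.
Sum over inside zeros: 0.4055.
I(r) = log|p(0)| + (inside sum) = 3.8712 + 0.4055 = 4.2767.
Note: since some zeros are outside |z| ≤ r, the simplified n·log(r) form does NOT apply — only the inside zeros contribute.

I(r) ≈ 4.2767.


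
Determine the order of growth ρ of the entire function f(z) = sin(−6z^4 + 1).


Write sin(w) = (e^{iw} ± e^{−iw})/(2 or 2i), so |sin(w)| ≤ e^{|w|}. With w = −6z^4 + 1, |w| ≤ 6r^4 + 1 on |z|=r, giving M(r) ≤ e^{6r^4 + 1} and ρ ≤ 4. For the lower bound, choose z on |z|=r with -6z^4 purely imaginary of modulus 6r^4; then |sin(−6z^4 + 1)| grows like e^{6r^4}/2, so ρ ≥ 4. Hence ρ = 4.
Therefore ρ = 4.

Order ρ = 4.


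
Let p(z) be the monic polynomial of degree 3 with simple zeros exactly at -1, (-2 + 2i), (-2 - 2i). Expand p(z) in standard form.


The polynomial is p(z) = ∏_{α ∈ S} (z − α), where S = {-1, (-2 + 2i), (-2 - 2i)}.
Expanding the product yields: p(z) = z^3 + 5·z^2 + 12·z + 8.
Note conjugate pairs combine to real quadratics: (z − (-2+2i))(z − (-2−2i)) = z² + 4z + 8.
The resulting polynomial has degree 3 and real coefficients as required.

p(z) = z^3 + 5·z^2 + 12·z + 8.


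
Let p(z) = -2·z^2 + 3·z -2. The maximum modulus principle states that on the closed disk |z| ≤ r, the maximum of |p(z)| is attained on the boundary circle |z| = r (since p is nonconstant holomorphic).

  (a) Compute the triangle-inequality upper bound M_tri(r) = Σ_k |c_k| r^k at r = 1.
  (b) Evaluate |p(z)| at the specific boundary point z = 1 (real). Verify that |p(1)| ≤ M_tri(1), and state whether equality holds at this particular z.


Coefficients: c_0 = -2, c_1 = 3, c_2 = -2. Radius r = 1.
Part (a). Triangle bound: M_tri(r) = Σ_k |c_k| r^k
  = |-2|·1^0 + |3|·1^1 + |-2|·1^2
  = 2 + 3 + 2 = 7.
This bounds M(r) := max_{|z|=r} |p(z)| from above; equality holds iff all terms c_k z^k can be made to align in phase at a single z on |z|=r.
Part (b). At z = 1 (real, on the circle |z| = r):
  p(1) = (-2)·1^0 + (3)·1^1 + (-2)·1^2 = -1.
  |p(1)| = 1.
Check: |p(1)| = 1 ≤ 7 = M_tri(1). ✓ Equality does not hold at z = 1 (the coefficients have mixed signs, so the terms do not all align in phase there).

M_tri(1) = 7; |p(1)| = 1; equality at z=1: no.


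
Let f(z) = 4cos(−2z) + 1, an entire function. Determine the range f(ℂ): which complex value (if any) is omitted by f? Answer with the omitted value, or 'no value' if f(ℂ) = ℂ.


Little Picard bounds the complement of f(ℂ) to at most one point.
cos is entire and surjective onto ℂ: for every w ∈ ℂ, cos(ζ) = w has a solution ζ ∈ ℂ (e.g., via the complex inverse arccos). With ζ = −2z this gives z = ζ/(-2). Then 4·cos(−2z) takes every value in 4·ℂ = ℂ, and adding 1 is a bijection of ℂ. So f is surjective and omits no value. (Note: only on the real line is cos bounded by [−1, 1].)

Omitted value: no value.


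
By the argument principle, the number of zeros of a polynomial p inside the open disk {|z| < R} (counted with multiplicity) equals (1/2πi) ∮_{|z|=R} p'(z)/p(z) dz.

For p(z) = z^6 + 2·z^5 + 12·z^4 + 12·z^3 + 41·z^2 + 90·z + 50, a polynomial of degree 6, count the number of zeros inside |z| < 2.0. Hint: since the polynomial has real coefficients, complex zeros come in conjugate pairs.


The zeros of p are: -1, (-1 + 3i), (-1 - 3i), (1 + 2i), (1 - 2i), -1.
Their magnitudes are: 1, 3.162, 3.162, 2.236, 2.236, 1.
Zeros with |z| < R = 2.0: -1, -1.
Count = 2.
By the argument principle, (1/2πi) ∮_{|z|=R} p'(z)/p(z) dz equals exactly this count.

Number of zeros inside |z| < 2.0: 2.


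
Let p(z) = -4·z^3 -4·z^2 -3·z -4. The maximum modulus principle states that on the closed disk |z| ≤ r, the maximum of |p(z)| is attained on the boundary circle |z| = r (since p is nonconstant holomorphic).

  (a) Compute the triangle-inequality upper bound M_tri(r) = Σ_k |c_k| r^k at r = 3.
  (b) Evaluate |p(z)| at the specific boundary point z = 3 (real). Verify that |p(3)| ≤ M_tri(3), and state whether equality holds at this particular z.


Coefficients: c_0 = -4, c_1 = -3, c_2 = -4, c_3 = -4. Radius r = 3.
Part (a). Triangle bound: M_tri(r) = Σ_k |c_k| r^k
  = |-4|·3^0 + |-3|·3^1 + |-4|·3^2 + |-4|·3^3
  = 4 + 9 + 36 + 108 = 157.
This bounds M(r) := max_{|z|=r} |p(z)| from above; equality holds iff all terms c_k z^k can be made to align in phase at a single z on |z|=r.
Part (b). At z = 3 (real, on the circle |z| = r):
  p(3) = (-4)·3^0 + (-3)·3^1 + (-4)·3^2 + (-4)·3^3 = -157.
  |p(3)| = 157.
Since all nonzero coefficients share the same sign, |p(3)| = 157 = M_tri(3); the triangle bound is attained at z = 3, so in fact M(r) = 157.

M_tri(3) = 157; |p(3)| = 157; equality at z=3: yes.


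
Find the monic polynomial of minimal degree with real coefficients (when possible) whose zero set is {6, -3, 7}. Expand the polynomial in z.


The polynomial is p(z) = ∏_{α ∈ S} (z − α), where S = {6, -3, 7}.
Expanding the product yields: p(z) = z^3 -10·z^2 + 3·z + 126.
The resulting polynomial has degree 3 and real coefficients as required.

p(z) = z^3 -10·z^2 + 3·z + 126.


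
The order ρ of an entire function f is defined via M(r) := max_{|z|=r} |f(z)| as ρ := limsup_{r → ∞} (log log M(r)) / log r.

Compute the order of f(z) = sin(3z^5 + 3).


Write sin(w) = (e^{iw} ± e^{−iw})/(2 or 2i), so |sin(w)| ≤ e^{|w|}. With w = 3z^5 + 3, |w| ≤ 3r^5 + 3 on |z|=r, giving M(r) ≤ e^{3r^5 + 3} and ρ ≤ 5. For the lower bound, choose z on |z|=r with 3z^5 purely imaginary of modulus 3r^5; then |sin(3z^5 + 3)| grows like e^{3r^5}/2, so ρ ≥ 5. Hence ρ = 5.
Therefore ρ = 5.

Order ρ = 5.


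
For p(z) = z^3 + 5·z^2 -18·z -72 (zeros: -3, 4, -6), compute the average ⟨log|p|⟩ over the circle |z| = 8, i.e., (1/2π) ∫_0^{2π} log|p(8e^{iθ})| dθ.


Zeros: -6, -3, 4; r = 8.
Inside |z| < r: -6, -3, 4. Outside (|z| ≥ r): ∅.
p(0) = -72, so log|p(0)| = log(72) = 4.2767.
Apply Jensen: I(r) = log|p(0)| + Σ_k log(r/|z_k|), summed over zeros inside |z| < r.
  log(r/|z_k|) for z_k = -3: log(8/3) = 0.9808
  log(r/|z_k|) for z_k = 4: log(8/4) = 0.6931
  log(r/|z_k|) for z_k = -6: log(8/6) = 0.2877
Sum over inside zeros: 1.9617.
I(r) = log|p(0)| + (inside sum) = 4.2767 + 1.9617 = 6.2383.
Closed form (all zeros inside, monic): I(r) = n·log(r) = 3·log(8) = 6.2383. ✓

I(r) ≈ 6.2383.


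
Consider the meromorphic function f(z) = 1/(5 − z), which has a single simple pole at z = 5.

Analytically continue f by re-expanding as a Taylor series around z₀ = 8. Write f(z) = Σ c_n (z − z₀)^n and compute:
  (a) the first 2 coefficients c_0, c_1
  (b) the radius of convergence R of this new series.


Let w = z − z₀, so z = z₀ + w.
Then 5 − z = 5 − (z₀ + w) = (5 − z₀) − w = -3 − w.
f(z) = 1/(-3 − w) = (1/(-3)) · 1/(1 − w/(-3)) = Σ_{n≥0} w^n / (-3)^(n+1).
So c_n = 1/(-3)^(n+1):
  c_0 = 1/(-3)^1 = -1/3.
  c_1 = 1/(-3)^2 = 1/9.
The series is valid for |w/d| < 1, i.e. |z − z₀| < |d|.
Radius of convergence: R = |5 − z₀| = |-3| = 3 (distance from z₀ to the singularity z = 5).

c_0 = -1/3, c_1 = 1/9; R = 3.


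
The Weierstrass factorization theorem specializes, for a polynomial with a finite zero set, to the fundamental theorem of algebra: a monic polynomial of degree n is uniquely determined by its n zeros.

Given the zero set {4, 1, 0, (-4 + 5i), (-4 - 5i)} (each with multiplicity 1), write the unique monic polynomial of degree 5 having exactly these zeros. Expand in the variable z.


The polynomial is p(z) = ∏_{α ∈ S} (z − α), where S = {4, 1, 0, (-4 + 5i), (-4 - 5i)}.
Expanding the product yields: p(z) = z^5 + 3·z^4 + 5·z^3 -173·z^2 + 164·z.
Note conjugate pairs combine to real quadratics: (z − (-4+5i))(z − (-4−5i)) = z² + 8z + 41.
The resulting polynomial has degree 5 and real coefficients as required.

p(z) = z^5 + 3·z^4 + 5·z^3 -173·z^2 + 164·z.


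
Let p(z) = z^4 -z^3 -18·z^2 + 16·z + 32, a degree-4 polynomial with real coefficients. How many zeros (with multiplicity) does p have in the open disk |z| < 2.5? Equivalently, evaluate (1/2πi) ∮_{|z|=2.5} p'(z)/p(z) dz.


The zeros of p are: -1, 2, -4, 4.
Their magnitudes are: 1, 2, 4, 4.
Zeros with |z| < R = 2.5: -1, 2.
Count = 2.
By the argument principle, (1/2πi) ∮_{|z|=R} p'(z)/p(z) dz equals exactly this count.

Number of zeros inside |z| < 2.5: 2.


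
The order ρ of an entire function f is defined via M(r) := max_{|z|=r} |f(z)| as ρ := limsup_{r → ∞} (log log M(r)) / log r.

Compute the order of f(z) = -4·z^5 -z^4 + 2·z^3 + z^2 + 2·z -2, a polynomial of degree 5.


|f(z)| ≤ Σ|c_k|·r^k = O(r^5) as r → ∞. Polynomial growth is O(e^{r^ε}) for every ε > 0 (since r^5/e^{r^ε} → 0), so ρ ≤ ε for all ε > 0, i.e. ρ = 0. Every nonconstant polynomial has order 0.
Therefore ρ = 0.

Order ρ = 0.


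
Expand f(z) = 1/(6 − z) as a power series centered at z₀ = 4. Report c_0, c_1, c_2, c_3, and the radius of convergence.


Let w = z − z₀, so z = z₀ + w.
Then 6 − z = 6 − (z₀ + w) = (6 − z₀) − w = 2 − w.
f(z) = 1/(2 − w) = (1/(2)) · 1/(1 − w/(2)) = Σ_{n≥0} w^n / (2)^(n+1).
So c_n = 1/(2)^(n+1):
  c_0 = 1/(2)^1 = 1/2.
  c_1 = 1/(2)^2 = 1/4.
  c_2 = 1/(2)^3 = 1/8.
  c_3 = 1/(2)^4 = 1/16.
The series is valid for |w/d| < 1, i.e. |z − z₀| < |d|.
Radius of convergence: R = |6 − z₀| = |2| = 2 (distance from z₀ to the singularity z = 6).

c_0 = 1/2, c_1 = 1/4, c_2 = 1/8, c_3 = 1/16; R = 2.


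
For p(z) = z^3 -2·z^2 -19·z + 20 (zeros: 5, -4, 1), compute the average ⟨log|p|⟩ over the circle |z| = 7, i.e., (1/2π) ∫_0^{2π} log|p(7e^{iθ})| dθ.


Zeros: -4, 1, 5; r = 7.
Inside |z| < r: -4, 1, 5. Outside (|z| ≥ r): ∅.
p(0) = 20, so log|p(0)| = log(20) = 2.9957.
Apply Jensen: I(r) = log|p(0)| + Σ_k log(r/|z_k|), summed over zeros inside |z| < r.
  log(r/|z_k|) for z_k = 5: log(7/5) = 0.3365
  log(r/|z_k|) for z_k = -4: log(7/4) = 0.5596
  log(r/|z_k|) for z_k = 1: log(7/1) = 1.9459
Sum over inside zeros: 2.8420.
I(r) = log|p(0)| + (inside sum) = 2.9957 + 2.8420 = 5.8377.
Closed form (all zeros inside, monic): I(r) = n·log(r) = 3·log(7) = 5.8377. ✓

I(r) ≈ 5.8377.


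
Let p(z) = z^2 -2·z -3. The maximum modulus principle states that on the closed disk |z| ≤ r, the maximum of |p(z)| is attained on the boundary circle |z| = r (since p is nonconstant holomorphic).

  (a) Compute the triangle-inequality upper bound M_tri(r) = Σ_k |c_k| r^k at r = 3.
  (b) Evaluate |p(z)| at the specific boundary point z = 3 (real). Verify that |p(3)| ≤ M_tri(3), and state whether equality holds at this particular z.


Coefficients: c_0 = -3, c_1 = -2, c_2 = 1. Radius r = 3.
Part (a). Triangle bound: M_tri(r) = Σ_k |c_k| r^k
  = |-3|·3^0 + |-2|·3^1 + |1|·3^2
  = 3 + 6 + 9 = 18.
This bounds M(r) := max_{|z|=r} |p(z)| from above; equality holds iff all terms c_k z^k can be made to align in phase at a single z on |z|=r.
Part (b). At z = 3 (real, on the circle |z| = r):
  p(3) = (-3)·3^0 + (-2)·3^1 + (1)·3^2 = 0.
  |p(3)| = 0.
Check: |p(3)| = 0 ≤ 18 = M_tri(3). ✓ Equality does not hold at z = 3 (the coefficients have mixed signs, so the terms do not all align in phase there).

M_tri(3) = 18; |p(3)| = 0; equality at z=3: no.


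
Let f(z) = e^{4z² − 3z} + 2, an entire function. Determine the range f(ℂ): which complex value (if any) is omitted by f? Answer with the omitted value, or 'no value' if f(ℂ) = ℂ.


Little Picard bounds the complement of f(ℂ) to at most one point.
The exponent g(z) = 4z² − 3z is a nonconstant polynomial, hence surjective onto ℂ. So e^{g(z)} takes every value in {e^w : w ∈ ℂ} = ℂ ∖ {0}. Adding 2 shifts the range to ℂ ∖ {2}. f omits exactly 2.

Omitted value: 2.


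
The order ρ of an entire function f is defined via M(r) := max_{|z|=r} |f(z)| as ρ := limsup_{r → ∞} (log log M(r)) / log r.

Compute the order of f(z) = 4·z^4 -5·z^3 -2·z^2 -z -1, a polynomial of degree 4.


|f(z)| ≤ Σ|c_k|·r^k = O(r^4) as r → ∞. Polynomial growth is O(e^{r^ε}) for every ε > 0 (since r^4/e^{r^ε} → 0), so ρ ≤ ε for all ε > 0, i.e. ρ = 0. Every nonconstant polynomial has order 0.
Therefore ρ = 0.

Order ρ = 0.


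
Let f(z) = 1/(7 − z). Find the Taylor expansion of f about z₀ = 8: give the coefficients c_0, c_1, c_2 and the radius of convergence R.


Let w = z − z₀, so z = z₀ + w.
Then 7 − z = 7 − (z₀ + w) = (7 − z₀) − w = -1 − w.
f(z) = 1/(-1 − w) = (1/(-1)) · 1/(1 − w/(-1)) = Σ_{n≥0} w^n / (-1)^(n+1).
So c_n = 1/(-1)^(n+1):
  c_0 = 1/(-1)^1 = -1.
  c_1 = 1/(-1)^2 = 1.
  c_2 = 1/(-1)^3 = -1.
The series is valid for |w/d| < 1, i.e. |z − z₀| < |d|.
Radius of convergence: R = |7 − z₀| = |-1| = 1 (distance from z₀ to the singularity z = 7).

c_0 = -1, c_1 = 1, c_2 = -1; R = 1.


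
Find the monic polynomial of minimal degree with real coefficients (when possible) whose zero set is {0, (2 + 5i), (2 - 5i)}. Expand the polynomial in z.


The polynomial is p(z) = ∏_{α ∈ S} (z − α), where S = {0, (2 + 5i), (2 - 5i)}.
Expanding the product yields: p(z) = z^3 -4·z^2 + 29·z.
Note conjugate pairs combine to real quadratics: (z − (2+5i))(z − (2−5i)) = z² − 4z + 29.
The resulting polynomial has degree 3 and real coefficients as required.

p(z) = z^3 -4·z^2 + 29·z.


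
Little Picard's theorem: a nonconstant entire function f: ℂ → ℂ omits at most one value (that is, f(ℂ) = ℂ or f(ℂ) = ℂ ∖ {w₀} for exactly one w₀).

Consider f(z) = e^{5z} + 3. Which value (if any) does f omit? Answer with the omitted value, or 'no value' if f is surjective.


Little Picard bounds the complement of f(ℂ) to at most one point.
e^{5z} is never zero on ℂ, so 1·e^{5z} takes every value in ℂ ∖ {0}. Adding 3 shifts the range to ℂ ∖ {3}. Thus f omits exactly the value 3.

Omitted value: 3.


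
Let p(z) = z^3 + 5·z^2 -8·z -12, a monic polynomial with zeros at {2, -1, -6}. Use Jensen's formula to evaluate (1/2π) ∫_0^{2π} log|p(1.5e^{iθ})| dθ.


Zeros: -6, -1, 2; r = 1.5.
Inside |z| < r: -1. Outside (|z| ≥ r): -6, 2.
p(0) = -12, so log|p(0)| = log(12) = 2.4849.
Apply Jensen: I(r) = log|p(0)| + Σ_k log(r/|z_k|), summed over zeros inside |z| < r.
  log(r/|z_k|) for z_k = -1: log(1.5/1) = 0.4055
  Outside zeros (-6, 2) contribute nothing to the Jensen sum.
Sum over inside zeros: 0.4055.
I(r) = log|p(0)| + (inside sum) = 2.4849 + 0.4055 = 2.8904.
Note: since some zeros are outside |z| ≤ r, the simplified n·log(r) form does NOT apply — only the inside zeros contribute.

I(r) ≈ 2.8904.


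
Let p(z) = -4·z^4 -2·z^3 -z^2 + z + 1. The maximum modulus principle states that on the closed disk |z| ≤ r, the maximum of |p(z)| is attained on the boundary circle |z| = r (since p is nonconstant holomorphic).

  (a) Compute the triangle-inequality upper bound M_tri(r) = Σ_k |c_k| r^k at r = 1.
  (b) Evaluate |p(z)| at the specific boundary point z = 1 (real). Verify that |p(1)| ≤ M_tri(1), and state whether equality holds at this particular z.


Coefficients: c_0 = 1, c_1 = 1, c_2 = -1, c_3 = -2, c_4 = -4. Radius r = 1.
Part (a). Triangle bound: M_tri(r) = Σ_k |c_k| r^k
  = |1|·1^0 + |1|·1^1 + |-1|·1^2 + |-2|·1^3 + |-4|·1^4
  = 1 + 1 + 1 + 2 + 4 = 9.
This bounds M(r) := max_{|z|=r} |p(z)| from above; equality holds iff all terms c_k z^k can be made to align in phase at a single z on |z|=r.
Part (b). At z = 1 (real, on the circle |z| = r):
  p(1) = (1)·1^0 + (1)·1^1 + (-1)·1^2 + (-2)·1^3 + (-4)·1^4 = -5.
  |p(1)| = 5.
Check: |p(1)| = 5 ≤ 9 = M_tri(1). ✓ Equality does not hold at z = 1 (the coefficients have mixed signs, so the terms do not all align in phase there).

M_tri(1) = 9; |p(1)| = 5; equality at z=1: no.


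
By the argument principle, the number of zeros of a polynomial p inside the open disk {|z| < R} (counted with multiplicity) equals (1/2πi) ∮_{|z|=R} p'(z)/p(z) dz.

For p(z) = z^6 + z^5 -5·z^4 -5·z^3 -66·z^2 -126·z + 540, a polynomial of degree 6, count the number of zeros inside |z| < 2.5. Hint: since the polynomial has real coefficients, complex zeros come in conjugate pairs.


The zeros of p are: (0 + 3i), (0 - 3i), (-3 + 1i), (-3 - 1i), 2, 3.
Their magnitudes are: 3, 3, 3.162, 3.162, 2, 3.
Zeros with |z| < R = 2.5: 2.
Count = 1.
By the argument principle, (1/2πi) ∮_{|z|=R} p'(z)/p(z) dz equals exactly this count.

Number of zeros inside |z| < 2.5: 1.


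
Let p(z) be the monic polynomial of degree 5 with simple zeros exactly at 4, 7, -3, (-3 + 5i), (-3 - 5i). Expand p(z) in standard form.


The polynomial is p(z) = ∏_{α ∈ S} (z − α), where S = {4, 7, -3, (-3 + 5i), (-3 - 5i)}.
Expanding the product yields: p(z) = z^5 -2·z^4 -19·z^3 -218·z^2 + 334·z + 2856.
Note conjugate pairs combine to real quadratics: (z − (-3+5i))(z − (-3−5i)) = z² + 6z + 34.
The resulting polynomial has degree 5 and real coefficients as required.

p(z) = z^5 -2·z^4 -19·z^3 -218·z^2 + 334·z + 2856.


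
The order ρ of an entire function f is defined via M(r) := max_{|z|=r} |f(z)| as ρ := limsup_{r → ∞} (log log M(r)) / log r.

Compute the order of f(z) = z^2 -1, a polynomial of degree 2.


|f(z)| ≤ Σ|c_k|·r^k = O(r^2) as r → ∞. Polynomial growth is O(e^{r^ε}) for every ε > 0 (since r^2/e^{r^ε} → 0), so ρ ≤ ε for all ε > 0, i.e. ρ = 0. Every nonconstant polynomial has order 0.
Therefore ρ = 0.

Order ρ = 0.


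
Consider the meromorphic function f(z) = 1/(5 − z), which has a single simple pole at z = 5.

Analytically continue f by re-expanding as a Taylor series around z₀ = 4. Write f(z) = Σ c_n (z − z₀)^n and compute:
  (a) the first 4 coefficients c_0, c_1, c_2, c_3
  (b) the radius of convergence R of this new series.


Let w = z − z₀, so z = z₀ + w.
Then 5 − z = 5 − (z₀ + w) = (5 − z₀) − w = 1 − w.
f(z) = 1/(1 − w) = (1/(1)) · 1/(1 − w/(1)) = Σ_{n≥0} w^n / (1)^(n+1).
So c_n = 1/(1)^(n+1):
  c_0 = 1/(1)^1 = 1.
  c_1 = 1/(1)^2 = 1.
  c_2 = 1/(1)^3 = 1.
  c_3 = 1/(1)^4 = 1.
The series is valid for |w/d| < 1, i.e. |z − z₀| < |d|.
Radius of convergence: R = |5 − z₀| = |1| = 1 (distance from z₀ to the singularity z = 5).

c_0 = 1, c_1 = 1, c_2 = 1, c_3 = 1; R = 1.


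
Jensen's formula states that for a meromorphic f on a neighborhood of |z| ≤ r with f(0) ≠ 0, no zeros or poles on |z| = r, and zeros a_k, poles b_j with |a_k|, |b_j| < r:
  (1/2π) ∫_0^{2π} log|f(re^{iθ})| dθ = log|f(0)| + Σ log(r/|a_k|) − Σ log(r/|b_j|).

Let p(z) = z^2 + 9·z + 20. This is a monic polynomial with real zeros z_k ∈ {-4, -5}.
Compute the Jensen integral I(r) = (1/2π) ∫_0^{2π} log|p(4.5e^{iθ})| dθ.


Zeros: -5, -4; r = 4.5.
Inside |z| < r: -4. Outside (|z| ≥ r): -5.
p(0) = 20, so log|p(0)| = log(20) = 2.9957.
Apply Jensen: I(r) = log|p(0)| + Σ_k log(r/|z_k|), summed over zeros inside |z| < r.
  log(r/|z_k|) for z_k = -4: log(4.5/4) = 0.1178
  Outside zeros (-5) contribute nothing to the Jensen sum.
Sum over inside zeros: 0.1178.
I(r) = log|p(0)| + (inside sum) = 2.9957 + 0.1178 = 3.1135.
Note: since some zeros are outside |z| ≤ r, the simplified n·log(r) form does NOT apply — only the inside zeros contribute.

I(r) ≈ 3.1135.


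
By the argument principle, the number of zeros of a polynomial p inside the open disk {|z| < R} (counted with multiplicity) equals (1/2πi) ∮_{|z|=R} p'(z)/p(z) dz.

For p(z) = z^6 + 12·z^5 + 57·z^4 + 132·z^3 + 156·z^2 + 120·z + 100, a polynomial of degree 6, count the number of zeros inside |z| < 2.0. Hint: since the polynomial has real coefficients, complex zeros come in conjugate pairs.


The zeros of p are: (-3 + 1i), (-3 - 1i), (0 + 1i), (0 - 1i), (-3 + 1i), (-3 - 1i).
Their magnitudes are: 3.162, 3.162, 1, 1, 3.162, 3.162.
Zeros with |z| < R = 2.0: (0 + 1i), (0 - 1i).
Count = 2.
By the argument principle, (1/2πi) ∮_{|z|=R} p'(z)/p(z) dz equals exactly this count.

Number of zeros inside |z| < 2.0: 2.


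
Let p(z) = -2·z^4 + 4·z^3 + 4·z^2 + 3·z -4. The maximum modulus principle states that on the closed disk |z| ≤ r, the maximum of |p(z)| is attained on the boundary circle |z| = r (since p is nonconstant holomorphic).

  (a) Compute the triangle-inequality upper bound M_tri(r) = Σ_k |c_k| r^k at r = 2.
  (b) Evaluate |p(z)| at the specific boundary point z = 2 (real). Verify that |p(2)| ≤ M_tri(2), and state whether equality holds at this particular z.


Coefficients: c_0 = -4, c_1 = 3, c_2 = 4, c_3 = 4, c_4 = -2. Radius r = 2.
Part (a). Triangle bound: M_tri(r) = Σ_k |c_k| r^k
  = |-4|·2^0 + |3|·2^1 + |4|·2^2 + |4|·2^3 + |-2|·2^4
  = 4 + 6 + 16 + 32 + 32 = 90.
This bounds M(r) := max_{|z|=r} |p(z)| from above; equality holds iff all terms c_k z^k can be made to align in phase at a single z on |z|=r.
Part (b). At z = 2 (real, on the circle |z| = r):
  p(2) = (-4)·2^0 + (3)·2^1 + (4)·2^2 + (4)·2^3 + (-2)·2^4 = 18.
  |p(2)| = 18.
Check: |p(2)| = 18 ≤ 90 = M_tri(2). ✓ Equality does not hold at z = 2 (the coefficients have mixed signs, so the terms do not all align in phase there).

M_tri(2) = 90; |p(2)| = 18; equality at z=2: no.


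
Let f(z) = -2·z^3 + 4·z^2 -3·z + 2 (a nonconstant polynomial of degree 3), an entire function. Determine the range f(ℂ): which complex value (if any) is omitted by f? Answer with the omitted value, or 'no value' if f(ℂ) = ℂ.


Little Picard bounds the complement of f(ℂ) to at most one point.
For every w ∈ ℂ, the equation p(z) − w = 0 is a nonconstant polynomial in z and hence has at least one root by the fundamental theorem of algebra. So p is surjective onto ℂ, omitting no value.

Omitted value: no value.


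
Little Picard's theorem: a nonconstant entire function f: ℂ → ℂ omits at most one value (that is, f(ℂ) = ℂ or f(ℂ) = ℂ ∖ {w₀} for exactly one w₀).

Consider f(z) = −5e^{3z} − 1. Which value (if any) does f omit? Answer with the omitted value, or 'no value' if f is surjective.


Little Picard bounds the complement of f(ℂ) to at most one point.
e^{3z} is never zero on ℂ, so -5·e^{3z} takes every value in ℂ ∖ {0}. Adding -1 shifts the range to ℂ ∖ {-1}. Thus f omits exactly the value -1.

Omitted value: -1.


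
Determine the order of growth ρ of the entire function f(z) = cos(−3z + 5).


cos(w) is a linear combination of e^{iw} and e^{−iw} (or e^w, e^{−w} in the hyperbolic case), so |cos(w)| ≤ e^{|w|}. With w = −3z + 5, |w| ≤ 3|z| + 5 = 3r + 5 on |z| = r, giving M(r) ≤ e^{3r + 5}, so ρ ≤ 1. On a suitable ray (z = it for sin/cos; z = t for sinh/cosh, t real → ∞), |cos(−3z + 5)| grows like e^{3|t|}/2, so ρ ≥ 1. Hence ρ = 1.
Therefore ρ = 1.

Order ρ = 1.


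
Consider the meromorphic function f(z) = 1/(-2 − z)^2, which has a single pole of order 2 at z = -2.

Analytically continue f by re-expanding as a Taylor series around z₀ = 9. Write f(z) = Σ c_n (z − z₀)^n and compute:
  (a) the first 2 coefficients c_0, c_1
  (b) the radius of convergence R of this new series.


Let w = z − z₀, so z = z₀ + w.
Then -2 − z = -2 − (z₀ + w) = (-2 − z₀) − w = -11 − w.
f(z) = 1/(-11 − w)^2 = (1/(-11)^2) · (1 − w/(-11))^{−2}.
By the binomial series (1−u)^{−2} = Σ_{n≥0} C(n+1, 1) u^n for |u|<1, with u = w/(-11):
  c_n = C(n+1, 1) / (-11)^(n+2).
  c_0 = 1/(-11)^2 = 1/121.
  c_1 = 2/(-11)^3 = -2/1331.
The series is valid for |w/d| < 1, i.e. |z − z₀| < |d|.
Radius of convergence: R = |-2 − z₀| = |-11| = 11 (distance from z₀ to the singularity z = -2).

c_0 = 1/121, c_1 = -2/1331; R = 11.


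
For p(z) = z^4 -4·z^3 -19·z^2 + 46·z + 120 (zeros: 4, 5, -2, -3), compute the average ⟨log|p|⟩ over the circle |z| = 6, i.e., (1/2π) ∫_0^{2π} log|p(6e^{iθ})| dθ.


Zeros: -3, -2, 4, 5; r = 6.
Inside |z| < r: -3, -2, 4, 5. Outside (|z| ≥ r): ∅.
p(0) = 120, so log|p(0)| = log(120) = 4.7875.
Apply Jensen: I(r) = log|p(0)| + Σ_k log(r/|z_k|), summed over zeros inside |z| < r.
  log(r/|z_k|) for z_k = 4: log(6/4) = 0.4055
  log(r/|z_k|) for z_k = 5: log(6/5) = 0.1823
  log(r/|z_k|) for z_k = -2: log(6/2) = 1.0986
  log(r/|z_k|) for z_k = -3: log(6/3) = 0.6931
Sum over inside zeros: 2.3795.
I(r) = log|p(0)| + (inside sum) = 4.7875 + 2.3795 = 7.1670.
Closed form (all zeros inside, monic): I(r) = n·log(r) = 4·log(6) = 7.1670. ✓

I(r) ≈ 7.1670.


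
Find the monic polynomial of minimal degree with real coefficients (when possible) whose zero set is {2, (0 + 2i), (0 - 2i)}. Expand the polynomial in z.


The polynomial is p(z) = ∏_{α ∈ S} (z − α), where S = {2, (0 + 2i), (0 - 2i)}.
Expanding the product yields: p(z) = z^3 -2·z^2 + 4·z -8.
Note conjugate pairs combine to real quadratics: (z − (0+2i))(z − (0−2i)) = z² + 4.
The resulting polynomial has degree 3 and real coefficients as required.

p(z) = z^3 -2·z^2 + 4·z -8.


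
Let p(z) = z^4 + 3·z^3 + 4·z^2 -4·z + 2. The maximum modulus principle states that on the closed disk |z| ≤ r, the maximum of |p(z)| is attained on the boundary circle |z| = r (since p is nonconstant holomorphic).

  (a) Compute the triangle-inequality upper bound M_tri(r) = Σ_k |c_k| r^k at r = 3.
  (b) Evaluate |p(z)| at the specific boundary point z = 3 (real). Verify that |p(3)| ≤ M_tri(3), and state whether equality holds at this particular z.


Coefficients: c_0 = 2, c_1 = -4, c_2 = 4, c_3 = 3, c_4 = 1. Radius r = 3.
Part (a). Triangle bound: M_tri(r) = Σ_k |c_k| r^k
  = |2|·3^0 + |-4|·3^1 + |4|·3^2 + |3|·3^3 + |1|·3^4
  = 2 + 12 + 36 + 81 + 81 = 212.
This bounds M(r) := max_{|z|=r} |p(z)| from above; equality holds iff all terms c_k z^k can be made to align in phase at a single z on |z|=r.
Part (b). At z = 3 (real, on the circle |z| = r):
  p(3) = (2)·3^0 + (-4)·3^1 + (4)·3^2 + (3)·3^3 + (1)·3^4 = 188.
  |p(3)| = 188.
Check: |p(3)| = 188 ≤ 212 = M_tri(3). ✓ Equality does not hold at z = 3 (the coefficients have mixed signs, so the terms do not all align in phase there).

M_tri(3) = 212; |p(3)| = 188; equality at z=3: no.


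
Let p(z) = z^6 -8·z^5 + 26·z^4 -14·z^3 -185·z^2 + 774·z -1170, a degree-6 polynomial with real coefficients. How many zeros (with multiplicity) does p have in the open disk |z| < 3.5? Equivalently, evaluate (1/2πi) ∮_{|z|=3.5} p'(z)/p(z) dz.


The zeros of p are: (1 + 3i), (1 - 3i), (3 + 2i), (3 - 2i), -3, 3.
Their magnitudes are: 3.162, 3.162, 3.606, 3.606, 3, 3.
Zeros with |z| < R = 3.5: (1 + 3i), (1 - 3i), -3, 3.
Count = 4.
By the argument principle, (1/2πi) ∮_{|z|=R} p'(z)/p(z) dz equals exactly this count.

Number of zeros inside |z| < 3.5: 4.


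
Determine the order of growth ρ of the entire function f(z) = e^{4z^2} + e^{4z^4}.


Each summand is entire of order 2 and 4 respectively (as in the single-exponential case). The order of a sum is at most the max of the orders, so ρ ≤ 4. For the lower bound: on |z|=r choose arg z so that 4z^4 is real positive; then |e^{4z^4}| = e^{4r^4} while |e^{4z^2}| ≤ e^{4r^2} = o(e^{4r^4}). So |f| ≥ e^{4r^4}(1 − o(1)) and ρ ≥ 4. Hence ρ = max(2, 4) = 4.
Therefore ρ = 4.

Order ρ = 4.


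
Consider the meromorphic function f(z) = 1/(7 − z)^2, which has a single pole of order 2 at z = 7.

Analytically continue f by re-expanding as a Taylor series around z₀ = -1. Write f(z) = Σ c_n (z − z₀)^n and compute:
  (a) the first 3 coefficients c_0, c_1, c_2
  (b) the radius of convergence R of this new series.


Let w = z − z₀, so z = z₀ + w.
Then 7 − z = 7 − (z₀ + w) = (7 − z₀) − w = 8 − w.
f(z) = 1/(8 − w)^2 = (1/(8)^2) · (1 − w/(8))^{−2}.
By the binomial series (1−u)^{−2} = Σ_{n≥0} C(n+1, 1) u^n for |u|<1, with u = w/(8):
  c_n = C(n+1, 1) / (8)^(n+2).
  c_0 = 1/(8)^2 = 1/64.
  c_1 = 2/(8)^3 = 1/256.
  c_2 = 3/(8)^4 = 3/4096.
The series is valid for |w/d| < 1, i.e. |z − z₀| < |d|.
Radius of convergence: R = |7 − z₀| = |8| = 8 (distance from z₀ to the singularity z = 7).

c_0 = 1/64, c_1 = 1/256, c_2 = 3/4096; R = 8.


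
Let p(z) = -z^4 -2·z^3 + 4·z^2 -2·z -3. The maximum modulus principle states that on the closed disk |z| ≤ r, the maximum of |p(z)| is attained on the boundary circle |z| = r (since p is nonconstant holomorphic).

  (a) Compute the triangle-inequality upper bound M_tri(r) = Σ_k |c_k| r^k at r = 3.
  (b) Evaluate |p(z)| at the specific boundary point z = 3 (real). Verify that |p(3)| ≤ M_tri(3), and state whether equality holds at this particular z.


Coefficients: c_0 = -3, c_1 = -2, c_2 = 4, c_3 = -2, c_4 = -1. Radius r = 3.
Part (a). Triangle bound: M_tri(r) = Σ_k |c_k| r^k
  = |-3|·3^0 + |-2|·3^1 + |4|·3^2 + |-2|·3^3 + |-1|·3^4
  = 3 + 6 + 36 + 54 + 81 = 180.
This bounds M(r) := max_{|z|=r} |p(z)| from above; equality holds iff all terms c_k z^k can be made to align in phase at a single z on |z|=r.
Part (b). At z = 3 (real, on the circle |z| = r):
  p(3) = (-3)·3^0 + (-2)·3^1 + (4)·3^2 + (-2)·3^3 + (-1)·3^4 = -108.
  |p(3)| = 108.
Check: |p(3)| = 108 ≤ 180 = M_tri(3). ✓ Equality does not hold at z = 3 (the coefficients have mixed signs, so the terms do not all align in phase there).

M_tri(3) = 180; |p(3)| = 108; equality at z=3: no.


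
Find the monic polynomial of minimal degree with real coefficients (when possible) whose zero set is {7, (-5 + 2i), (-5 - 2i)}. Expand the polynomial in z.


The polynomial is p(z) = ∏_{α ∈ S} (z − α), where S = {7, (-5 + 2i), (-5 - 2i)}.
Expanding the product yields: p(z) = z^3 + 3·z^2 -41·z -203.
Note conjugate pairs combine to real quadratics: (z − (-5+2i))(z − (-5−2i)) = z² + 10z + 29.
The resulting polynomial has degree 3 and real coefficients as required.

p(z) = z^3 + 3·z^2 -41·z -203.


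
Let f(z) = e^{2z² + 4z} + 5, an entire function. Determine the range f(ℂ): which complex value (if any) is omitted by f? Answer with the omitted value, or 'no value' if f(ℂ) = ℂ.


Little Picard bounds the complement of f(ℂ) to at most one point.
The exponent g(z) = 2z² + 4z is a nonconstant polynomial, hence surjective onto ℂ. So e^{g(z)} takes every value in {e^w : w ∈ ℂ} = ℂ ∖ {0}. Adding 5 shifts the range to ℂ ∖ {5}. f omits exactly 5.

Omitted value: 5.


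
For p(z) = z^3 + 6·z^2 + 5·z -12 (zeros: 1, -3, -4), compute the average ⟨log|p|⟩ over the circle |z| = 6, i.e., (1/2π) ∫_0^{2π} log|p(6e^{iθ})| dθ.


Zeros: -4, -3, 1; r = 6.
Inside |z| < r: -4, -3, 1. Outside (|z| ≥ r): ∅.
p(0) = -12, so log|p(0)| = log(12) = 2.4849.
Apply Jensen: I(r) = log|p(0)| + Σ_k log(r/|z_k|), summed over zeros inside |z| < r.
  log(r/|z_k|) for z_k = 1: log(6/1) = 1.7918
  log(r/|z_k|) for z_k = -3: log(6/3) = 0.6931
  log(r/|z_k|) for z_k = -4: log(6/4) = 0.4055
Sum over inside zeros: 2.8904.
I(r) = log|p(0)| + (inside sum) = 2.4849 + 2.8904 = 5.3753.
Closed form (all zeros inside, monic): I(r) = n·log(r) = 3·log(6) = 5.3753. ✓

I(r) ≈ 5.3753.


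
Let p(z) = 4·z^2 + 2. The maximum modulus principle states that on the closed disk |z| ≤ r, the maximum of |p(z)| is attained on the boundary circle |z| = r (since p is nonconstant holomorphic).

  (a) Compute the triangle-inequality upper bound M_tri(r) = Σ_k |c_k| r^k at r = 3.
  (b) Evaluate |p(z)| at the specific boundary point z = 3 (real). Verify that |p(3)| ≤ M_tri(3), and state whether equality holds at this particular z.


Coefficients: c_0 = 2, c_1 = 0, c_2 = 4. Radius r = 3.
Part (a). Triangle bound: M_tri(r) = Σ_k |c_k| r^k
  = |2|·3^0 + |0|·3^1 + |4|·3^2
  = 2 + 0 + 36 = 38.
This bounds M(r) := max_{|z|=r} |p(z)| from above; equality holds iff all terms c_k z^k can be made to align in phase at a single z on |z|=r.
Part (b). At z = 3 (real, on the circle |z| = r):
  p(3) = (2)·3^0 + (0)·3^1 + (4)·3^2 = 38.
  |p(3)| = 38.
Since all nonzero coefficients share the same sign, |p(3)| = 38 = M_tri(3); the triangle bound is attained at z = 3, so in fact M(r) = 38.

M_tri(3) = 38; |p(3)| = 38; equality at z=3: yes.


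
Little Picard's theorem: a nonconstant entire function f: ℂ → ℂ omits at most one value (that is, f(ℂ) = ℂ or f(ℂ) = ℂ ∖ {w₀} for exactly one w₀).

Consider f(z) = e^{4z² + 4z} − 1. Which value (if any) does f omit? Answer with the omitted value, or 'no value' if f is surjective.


Little Picard bounds the complement of f(ℂ) to at most one point.
The exponent g(z) = 4z² + 4z is a nonconstant polynomial, hence surjective onto ℂ. So e^{g(z)} takes every value in {e^w : w ∈ ℂ} = ℂ ∖ {0}. Adding -1 shifts the range to ℂ ∖ {-1}. f omits exactly -1.

Omitted value: -1.


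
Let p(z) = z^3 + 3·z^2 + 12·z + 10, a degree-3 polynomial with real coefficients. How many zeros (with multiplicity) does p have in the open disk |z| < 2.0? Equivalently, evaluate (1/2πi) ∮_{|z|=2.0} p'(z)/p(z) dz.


The zeros of p are: (-1 + 3i), (-1 - 3i), -1.
Their magnitudes are: 3.162, 3.162, 1.
Zeros with |z| < R = 2.0: -1.
Count = 1.
By the argument principle, (1/2πi) ∮_{|z|=R} p'(z)/p(z) dz equals exactly this count.

Number of zeros inside |z| < 2.0: 1.


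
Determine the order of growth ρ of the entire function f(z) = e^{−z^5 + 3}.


|e^{−z^5 + 3}| = e^{Re(-1·z^5) + 3} ≤ e^{1|z|^5 + 3} = e^{1r^5 + 3} on |z| = r, so ρ ≤ 5. Choosing z on |z|=r so that -1·z^5 is real positive (always possible by picking arg z appropriately) gives |f(z)| = e^{1r^5 + 3}, matching the bound. The additive constant 3 does not affect log log M(r) ~ 5·log r. Hence ρ = 5.
Therefore ρ = 5.

Order ρ = 5.


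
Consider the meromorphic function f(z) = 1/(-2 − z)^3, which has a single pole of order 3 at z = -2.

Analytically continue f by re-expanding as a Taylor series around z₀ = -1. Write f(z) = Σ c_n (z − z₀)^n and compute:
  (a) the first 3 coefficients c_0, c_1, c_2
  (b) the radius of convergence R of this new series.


Let w = z − z₀, so z = z₀ + w.
Then -2 − z = -2 − (z₀ + w) = (-2 − z₀) − w = -1 − w.
f(z) = 1/(-1 − w)^3 = (1/(-1)^3) · (1 − w/(-1))^{−3}.
By the binomial series (1−u)^{−3} = Σ_{n≥0} C(n+2, 2) u^n for |u|<1, with u = w/(-1):
  c_n = C(n+2, 2) / (-1)^(n+3).
  c_0 = 1/(-1)^3 = -1.
  c_1 = 3/(-1)^4 = 3.
  c_2 = 6/(-1)^5 = -6.
The series is valid for |w/d| < 1, i.e. |z − z₀| < |d|.
Radius of convergence: R = |-2 − z₀| = |-1| = 1 (distance from z₀ to the singularity z = -2).

c_0 = -1, c_1 = 3, c_2 = -6; R = 1.


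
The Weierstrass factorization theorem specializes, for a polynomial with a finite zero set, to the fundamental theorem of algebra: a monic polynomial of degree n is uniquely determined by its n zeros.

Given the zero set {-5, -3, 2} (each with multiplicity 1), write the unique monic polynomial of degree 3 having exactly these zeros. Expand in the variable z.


The polynomial is p(z) = ∏_{α ∈ S} (z − α), where S = {-5, -3, 2}.
Expanding the product yields: p(z) = z^3 + 6·z^2 -z -30.
The resulting polynomial has degree 3 and real coefficients as required.

p(z) = z^3 + 6·z^2 -z -30.


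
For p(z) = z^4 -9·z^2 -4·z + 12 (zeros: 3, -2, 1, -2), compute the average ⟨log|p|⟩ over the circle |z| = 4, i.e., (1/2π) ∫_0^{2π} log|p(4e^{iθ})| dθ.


Zeros: -2, -2, 1, 3; r = 4.
Inside |z| < r: -2, -2, 1, 3. Outside (|z| ≥ r): ∅.
p(0) = 12, so log|p(0)| = log(12) = 2.4849.
Apply Jensen: I(r) = log|p(0)| + Σ_k log(r/|z_k|), summed over zeros inside |z| < r.
  log(r/|z_k|) for z_k = 3: log(4/3) = 0.2877
  log(r/|z_k|) for z_k = -2: log(4/2) = 0.6931
  log(r/|z_k|) for z_k = 1: log(4/1) = 1.3863
  log(r/|z_k|) for z_k = -2: log(4/2) = 0.6931
Sum over inside zeros: 3.0603.
I(r) = log|p(0)| + (inside sum) = 2.4849 + 3.0603 = 5.5452.
Closed form (all zeros inside, monic): I(r) = n·log(r) = 4·log(4) = 5.5452. ✓

I(r) ≈ 5.5452.


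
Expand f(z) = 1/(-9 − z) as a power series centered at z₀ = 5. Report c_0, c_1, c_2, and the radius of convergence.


Let w = z − z₀, so z = z₀ + w.
Then -9 − z = -9 − (z₀ + w) = (-9 − z₀) − w = -14 − w.
f(z) = 1/(-14 − w) = (1/(-14)) · 1/(1 − w/(-14)) = Σ_{n≥0} w^n / (-14)^(n+1).
So c_n = 1/(-14)^(n+1):
  c_0 = 1/(-14)^1 = -1/14.
  c_1 = 1/(-14)^2 = 1/196.
  c_2 = 1/(-14)^3 = -1/2744.
The series is valid for |w/d| < 1, i.e. |z − z₀| < |d|.
Radius of convergence: R = |-9 − z₀| = |-14| = 14 (distance from z₀ to the singularity z = -9).

c_0 = -1/14, c_1 = 1/196, c_2 = -1/2744; R = 14.


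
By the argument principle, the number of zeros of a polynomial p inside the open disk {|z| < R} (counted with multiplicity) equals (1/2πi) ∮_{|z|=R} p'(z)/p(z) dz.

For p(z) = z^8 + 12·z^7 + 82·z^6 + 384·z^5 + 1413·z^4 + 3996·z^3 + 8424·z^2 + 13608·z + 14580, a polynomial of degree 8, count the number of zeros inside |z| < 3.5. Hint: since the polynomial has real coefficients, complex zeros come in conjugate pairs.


The zeros of p are: (0 + 3i), (0 - 3i), (-3 + 1i), (-3 - 1i), (-3 + 3i), (-3 - 3i), (0 + 3i), (0 - 3i).
Their magnitudes are: 3, 3, 3.162, 3.162, 4.243, 4.243, 3, 3.
Zeros with |z| < R = 3.5: (0 + 3i), (0 - 3i), (-3 + 1i), (-3 - 1i), (0 + 3i), (0 - 3i).
Count = 6.
By the argument principle, (1/2πi) ∮_{|z|=R} p'(z)/p(z) dz equals exactly this count.

Number of zeros inside |z| < 3.5: 6.


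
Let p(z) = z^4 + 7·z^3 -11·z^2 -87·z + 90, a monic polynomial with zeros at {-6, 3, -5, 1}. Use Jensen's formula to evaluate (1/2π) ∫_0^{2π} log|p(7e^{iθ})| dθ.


Zeros: -6, -5, 1, 3; r = 7.
Inside |z| < r: -6, -5, 1, 3. Outside (|z| ≥ r): ∅.
p(0) = 90, so log|p(0)| = log(90) = 4.4998.
Apply Jensen: I(r) = log|p(0)| + Σ_k log(r/|z_k|), summed over zeros inside |z| < r.
  log(r/|z_k|) for z_k = -6: log(7/6) = 0.1542
  log(r/|z_k|) for z_k = 3: log(7/3) = 0.8473
  log(r/|z_k|) for z_k = -5: log(7/5) = 0.3365
  log(r/|z_k|) for z_k = 1: log(7/1) = 1.9459
Sum over inside zeros: 3.2838.
I(r) = log|p(0)| + (inside sum) = 4.4998 + 3.2838 = 7.7836.
Closed form (all zeros inside, monic): I(r) = n·log(r) = 4·log(7) = 7.7836. ✓

I(r) ≈ 7.7836.


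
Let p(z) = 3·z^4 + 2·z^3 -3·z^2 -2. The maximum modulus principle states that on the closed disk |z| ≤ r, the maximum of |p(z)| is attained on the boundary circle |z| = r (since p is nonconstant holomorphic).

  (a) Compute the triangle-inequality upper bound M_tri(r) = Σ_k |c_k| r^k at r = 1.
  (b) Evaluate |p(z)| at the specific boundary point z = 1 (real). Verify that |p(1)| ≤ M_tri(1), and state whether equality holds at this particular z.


Coefficients: c_0 = -2, c_1 = 0, c_2 = -3, c_3 = 2, c_4 = 3. Radius r = 1.
Part (a). Triangle bound: M_tri(r) = Σ_k |c_k| r^k
  = |-2|·1^0 + |0|·1^1 + |-3|·1^2 + |2|·1^3 + |3|·1^4
  = 2 + 0 + 3 + 2 + 3 = 10.
This bounds M(r) := max_{|z|=r} |p(z)| from above; equality holds iff all terms c_k z^k can be made to align in phase at a single z on |z|=r.
Part (b). At z = 1 (real, on the circle |z| = r):
  p(1) = (-2)·1^0 + (0)·1^1 + (-3)·1^2 + (2)·1^3 + (3)·1^4 = 0.
  |p(1)| = 0.
Check: |p(1)| = 0 ≤ 10 = M_tri(1). ✓ Equality does not hold at z = 1 (the coefficients have mixed signs, so the terms do not all align in phase there).

M_tri(1) = 10; |p(1)| = 0; equality at z=1: no.
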